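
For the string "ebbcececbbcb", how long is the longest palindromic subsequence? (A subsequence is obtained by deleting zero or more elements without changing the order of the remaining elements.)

9

One longest palindromic subsequence is bbcececbb (positions 2,3,4,5,6,7,8,10,12); it reads the same forward and backward, and the interval DP gives dp[1][12] = 9.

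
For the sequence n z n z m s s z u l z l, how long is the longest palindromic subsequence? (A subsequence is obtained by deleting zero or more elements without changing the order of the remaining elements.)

Using dp[i][j] = 2 + dp[i+1][j−1] if the ends match, else max(dp[i+1][j], dp[i][j−1]):
dp[1][12] = 6. A witness is zzsszz at positions 2,4,6,7,8,11.

6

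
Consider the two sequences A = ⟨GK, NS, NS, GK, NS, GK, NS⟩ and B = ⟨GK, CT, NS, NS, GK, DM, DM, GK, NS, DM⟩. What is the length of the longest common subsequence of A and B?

A longest common subsequence is GK, NS, NS, GK, GK, NS (length 6); the LCS DP confirms no longer common subsequence exists.

6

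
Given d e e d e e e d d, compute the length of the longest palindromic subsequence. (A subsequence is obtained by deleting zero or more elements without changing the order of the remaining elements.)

One longest palindromic subsequence is ddeeedd (positions 1,4,5,6,7,8,9); it reads the same forward and backward, and the interval DP gives dp[1][9] = 7.

7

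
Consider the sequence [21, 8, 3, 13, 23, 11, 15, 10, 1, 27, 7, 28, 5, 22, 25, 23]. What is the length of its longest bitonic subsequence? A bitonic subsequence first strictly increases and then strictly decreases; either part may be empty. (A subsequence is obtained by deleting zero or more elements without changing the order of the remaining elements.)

7

One longest bitonic subsequence is 8, 13, 23, 15, 10, 7, 5 (positions 2,4,5,7,8,11,13): it rises to 23 then falls. Length 7 is optimal.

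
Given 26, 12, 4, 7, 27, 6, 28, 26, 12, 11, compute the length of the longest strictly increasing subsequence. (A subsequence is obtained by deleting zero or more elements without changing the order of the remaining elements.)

Let dp[i] be the longest increasing subsequence ending at position i. Then dp = [1, 1, 1, 2, 3, 2, 4, 3, 3, 3].
The maximum is 4; one witness is 4, 7, 27, 28 at positions 3,4,5,7.

4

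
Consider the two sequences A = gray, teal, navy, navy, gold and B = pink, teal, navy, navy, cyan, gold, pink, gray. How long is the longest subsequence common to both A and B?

Backtracking the LCS table gives one alignment: teal (A2,B2) → navy (A3,B3) → navy (A4,B4) → gold (A5,B6).
So the longest common subsequence has length 4.

4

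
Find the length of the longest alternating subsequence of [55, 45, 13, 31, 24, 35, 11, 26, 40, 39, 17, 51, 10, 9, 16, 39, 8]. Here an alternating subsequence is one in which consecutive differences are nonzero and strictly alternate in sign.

12

A longest alternating subsequence is 55, 13, 31, 24, 35, 11, 40, 39, 51, 10, 16, 8 (positions 1,3,4,5,6,7,9,10,12,13,15,17); its 11 consecutive differences strictly alternate in sign, and length 12 is optimal.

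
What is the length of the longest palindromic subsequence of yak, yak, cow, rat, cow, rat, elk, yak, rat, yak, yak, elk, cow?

7

One longest palindromic subsequence is cow elk yak yak yak elk cow (positions 3,7,8,10,11,12,13); it reads the same forward and backward, and the interval DP gives dp[1][13] = 7.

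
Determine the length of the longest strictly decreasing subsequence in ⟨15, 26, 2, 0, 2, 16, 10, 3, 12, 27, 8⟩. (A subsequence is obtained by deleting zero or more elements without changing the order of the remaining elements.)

4

Let dp[i] be the longest decreasing subsequence ending at position i. Then dp = [1, 1, 2, 3, 2, 2, 3, 4, 3, 1, 4].
The maximum is 4; one witness is 26, 16, 10, 3 at positions 2,6,7,8.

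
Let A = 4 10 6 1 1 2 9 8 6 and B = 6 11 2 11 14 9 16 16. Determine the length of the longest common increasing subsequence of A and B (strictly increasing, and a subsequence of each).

2

A longest common strictly increasing subsequence is 6, 9 (length 2); it appears in order in both A and B, and no longer such subsequence exists.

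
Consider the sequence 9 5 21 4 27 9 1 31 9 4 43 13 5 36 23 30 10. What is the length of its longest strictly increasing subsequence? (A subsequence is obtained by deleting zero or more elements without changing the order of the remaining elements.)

5

Let dp[i] be the longest increasing subsequence ending at position i. Then dp = [1, 1, 2, 1, 3, 2, 1, 4, 2, 2, 5, 3, 3, 5, 4, 5, 4].
The maximum is 5; one witness is 9, 21, 27, 31, 43 at positions 1,3,5,8,11.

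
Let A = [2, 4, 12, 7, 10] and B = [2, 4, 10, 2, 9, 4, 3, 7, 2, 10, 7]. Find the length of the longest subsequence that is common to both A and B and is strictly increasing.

For each value that appears in both, track the longest common increasing run ending there.
The best achievable length is 4; one witness is 2, 4, 7, 10 (A-positions 1,2,4,5, B-positions 1,2,8,10).

4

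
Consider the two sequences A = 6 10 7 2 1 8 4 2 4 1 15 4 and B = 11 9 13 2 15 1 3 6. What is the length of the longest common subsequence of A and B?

Backtracking the LCS table gives one alignment: 2 (A4,B4) → 1 (A5,B6).
So the longest common subsequence has length 2.

2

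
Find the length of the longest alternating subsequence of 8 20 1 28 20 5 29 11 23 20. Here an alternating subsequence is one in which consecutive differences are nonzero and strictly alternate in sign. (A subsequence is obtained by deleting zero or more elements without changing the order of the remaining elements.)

9

A longest alternating subsequence is 8, 20, 1, 28, 20, 29, 11, 23, 20 (positions 1,2,3,4,5,7,8,9,10); its 8 consecutive differences strictly alternate in sign, and length 9 is optimal.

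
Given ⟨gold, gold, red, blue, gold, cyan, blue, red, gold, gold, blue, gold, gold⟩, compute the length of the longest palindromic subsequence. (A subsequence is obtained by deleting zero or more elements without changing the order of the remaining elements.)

Using dp[i][j] = 2 + dp[i+1][j−1] if the ends match, else max(dp[i+1][j], dp[i][j−1]):
dp[1][13] = 9. A witness is gold gold blue gold gold gold blue gold gold at positions 1,2,4,5,9,10,11,12,13.

9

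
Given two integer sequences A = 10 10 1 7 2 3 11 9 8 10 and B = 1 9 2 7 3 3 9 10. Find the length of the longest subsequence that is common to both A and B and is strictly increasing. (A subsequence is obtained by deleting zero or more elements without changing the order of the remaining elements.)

5

For each value that appears in both, track the longest common increasing run ending there.
The best achievable length is 5; one witness is 1, 2, 3, 9, 10 (A-positions 3,5,6,8,10, B-positions 1,3,5,7,8).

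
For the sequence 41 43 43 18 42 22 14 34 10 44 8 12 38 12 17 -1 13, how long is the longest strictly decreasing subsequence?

7

Scanning left to right, the best length ending at each element is: 41→1, 43→1, 43→1, 18→2, 42→2, 22→3, 14→4, 34→3, 10→5, 44→1, 8→6, 12→5, 38→3, 12→5, 17→4, -1→7, 13→5.
So the longest decreasing subsequence has length 7, e.g. 43, 42, 22, 14, 10, 8, -1.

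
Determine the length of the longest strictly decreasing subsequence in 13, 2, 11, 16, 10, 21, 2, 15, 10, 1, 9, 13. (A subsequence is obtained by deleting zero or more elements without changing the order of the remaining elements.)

Scanning left to right, the best length ending at each element is: 13→1, 2→2, 11→2, 16→1, 10→3, 21→1, 2→4, 15→2, 10→3, 1→5, 9→4, 13→3.
So the longest decreasing subsequence has length 5, e.g. 13, 11, 10, 2, 1.

5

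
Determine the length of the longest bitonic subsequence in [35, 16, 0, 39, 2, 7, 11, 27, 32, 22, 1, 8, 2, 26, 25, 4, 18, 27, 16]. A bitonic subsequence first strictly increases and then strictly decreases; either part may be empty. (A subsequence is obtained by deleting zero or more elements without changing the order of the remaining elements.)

10

Let inc[i] be the LIS ending at i and dec[i] the longest strictly decreasing subsequence starting at i. inc = [1, 1, 1, 2, 2, 3, 4, 5, 6, 5, 2, 4, 3, 6, 6, 4, 5, 7, 5], dec = [6, 4, 1, 6, 2, 2, 3, 5, 5, 3, 1, 2, 1, 4, 3, 1, 2, 2, 1].
max_i inc[i]+dec[i]−1 = 10, with one witness 0, 2, 7, 11, 27, 32, 26, 25, 18, 16.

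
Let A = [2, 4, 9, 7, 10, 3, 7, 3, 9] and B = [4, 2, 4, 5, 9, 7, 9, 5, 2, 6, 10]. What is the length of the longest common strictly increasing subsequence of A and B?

A longest common strictly increasing subsequence is 2, 4, 7, 9 (length 4); it appears in order in both A and B, and no longer such subsequence exists.

4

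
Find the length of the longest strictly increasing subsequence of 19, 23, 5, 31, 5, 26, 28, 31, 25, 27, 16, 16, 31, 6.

5

Let dp[i] be the longest increasing subsequence ending at position i. Then dp = [1, 2, 1, 3, 1, 3, 4, 5, 3, 4, 2, 2, 5, 2].
The maximum is 5; one witness is 19, 23, 26, 28, 31 at positions 1,2,6,7,8.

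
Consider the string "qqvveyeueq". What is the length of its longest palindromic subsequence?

5

One longest palindromic subsequence is qeueq (positions 1,5,8,9,10); it reads the same forward and backward, and the interval DP gives dp[1][10] = 5.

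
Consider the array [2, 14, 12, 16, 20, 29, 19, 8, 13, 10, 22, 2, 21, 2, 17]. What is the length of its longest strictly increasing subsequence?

5

Scanning left to right, the best length ending at each element is: 2→1, 14→2, 12→2, 16→3, 20→4, 29→5, 19→4, 8→2, 13→3, 10→3, 22→5, 2→1, 21→5, 2→1, 17→4.
So the longest increasing subsequence has length 5, e.g. 2, 14, 16, 20, 29.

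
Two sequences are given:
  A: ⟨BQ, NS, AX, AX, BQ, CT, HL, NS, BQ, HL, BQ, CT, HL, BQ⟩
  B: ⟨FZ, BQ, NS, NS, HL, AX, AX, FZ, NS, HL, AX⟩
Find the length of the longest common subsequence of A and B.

Backtracking the LCS table gives one alignment: BQ (A1,B2) → NS (A2,B4) → AX (A3,B6) → AX (A4,B7) → NS (A8,B9) → HL (A10,B10).
So the longest common subsequence has length 6.

6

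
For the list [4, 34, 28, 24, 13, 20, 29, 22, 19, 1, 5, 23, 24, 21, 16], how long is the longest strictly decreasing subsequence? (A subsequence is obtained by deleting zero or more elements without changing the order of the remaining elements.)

6

One longest decreasing subsequence is 34, 28, 24, 20, 19, 1 (positions 2,3,4,6,9,10), of length 6; no longer one exists.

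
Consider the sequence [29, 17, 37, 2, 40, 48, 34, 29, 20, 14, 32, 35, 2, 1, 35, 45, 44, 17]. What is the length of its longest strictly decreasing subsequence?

Let dp[i] be the longest decreasing subsequence ending at position i. Then dp = [1, 2, 1, 3, 1, 1, 2, 3, 4, 5, 3, 2, 6, 7, 2, 2, 3, 5].
The maximum is 7; one witness is 37, 34, 29, 20, 14, 2, 1 at positions 3,7,8,9,10,13,14.

7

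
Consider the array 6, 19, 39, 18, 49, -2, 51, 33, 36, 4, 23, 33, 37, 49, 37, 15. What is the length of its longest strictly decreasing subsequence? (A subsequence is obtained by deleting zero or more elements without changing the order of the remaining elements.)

4

Let dp[i] be the longest decreasing subsequence ending at position i. Then dp = [1, 1, 1, 2, 1, 3, 1, 2, 2, 3, 3, 3, 2, 2, 3, 4].
The maximum is 4; one witness is 39, 33, 23, 15 at positions 3,8,11,16.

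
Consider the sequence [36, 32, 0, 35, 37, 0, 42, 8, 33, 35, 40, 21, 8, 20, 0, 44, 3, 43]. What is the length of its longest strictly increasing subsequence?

6

One longest increasing subsequence is 0, 8, 33, 35, 40, 44 (positions 3,8,9,10,11,16), of length 6; no longer one exists.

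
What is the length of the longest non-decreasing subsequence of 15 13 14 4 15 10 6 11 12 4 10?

Let dp[i] be the longest non-decreasing subsequence ending at position i. Then dp = [1, 1, 2, 1, 3, 2, 2, 3, 4, 2, 3].
The maximum is 4; one witness is 4, 10, 11, 12 at positions 4,6,8,9.

4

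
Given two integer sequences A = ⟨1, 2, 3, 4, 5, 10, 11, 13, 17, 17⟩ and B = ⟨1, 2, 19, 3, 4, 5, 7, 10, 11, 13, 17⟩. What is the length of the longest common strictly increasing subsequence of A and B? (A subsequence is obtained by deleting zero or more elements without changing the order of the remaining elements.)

For each value that appears in both, track the longest common increasing run ending there.
The best achievable length is 9; one witness is 1, 2, 3, 4, 5, 10, 11, 13, 17 (A-positions 1,2,3,4,5,6,7,8,9, B-positions 1,2,4,5,6,8,9,10,11).

9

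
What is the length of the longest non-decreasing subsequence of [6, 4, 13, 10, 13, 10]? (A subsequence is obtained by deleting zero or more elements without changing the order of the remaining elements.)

3

Scanning left to right, the best length ending at each element is: 6→1, 4→1, 13→2, 10→2, 13→3, 10→3.
So the longest non-decreasing subsequence has length 3, e.g. 6, 13, 13.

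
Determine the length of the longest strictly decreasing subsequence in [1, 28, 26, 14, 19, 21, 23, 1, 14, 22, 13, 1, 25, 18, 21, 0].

7

Let dp[i] be the longest decreasing subsequence ending at position i. Then dp = [1, 1, 2, 3, 3, 3, 3, 4, 4, 4, 5, 6, 3, 5, 5, 7].
The maximum is 7; one witness is 28, 26, 19, 14, 13, 1, 0 at positions 2,3,5,9,11,12,16.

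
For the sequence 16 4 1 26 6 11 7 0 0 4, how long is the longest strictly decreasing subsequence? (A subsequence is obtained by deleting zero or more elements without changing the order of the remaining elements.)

4

Scanning left to right, the best length ending at each element is: 16→1, 4→2, 1→3, 26→1, 6→2, 11→2, 7→3, 0→4, 0→4, 4→4.
So the longest decreasing subsequence has length 4, e.g. 16, 4, 1, 0.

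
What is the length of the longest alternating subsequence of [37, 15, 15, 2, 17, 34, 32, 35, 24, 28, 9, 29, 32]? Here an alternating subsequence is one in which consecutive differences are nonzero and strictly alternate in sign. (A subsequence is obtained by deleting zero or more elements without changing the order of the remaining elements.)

Track the best alternating length ending on an up-step vs a down-step at each position: up/down = 1/1, 1/2, 1/2, 1/2, 3/2, 3/2, 3/4, 5/2, 3/6, 7/6, 3/8, 9/6, 9/6.
The maximum over both is 9; one such subsequence is 37, 15, 34, 32, 35, 24, 28, 9, 29.

9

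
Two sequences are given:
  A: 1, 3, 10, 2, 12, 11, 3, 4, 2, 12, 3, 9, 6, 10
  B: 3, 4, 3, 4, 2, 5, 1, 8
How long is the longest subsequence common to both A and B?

4

Backtracking the LCS table gives one alignment: 3 (A2,B1) → 3 (A7,B3) → 4 (A8,B4) → 2 (A9,B5).
So the longest common subsequence has length 4.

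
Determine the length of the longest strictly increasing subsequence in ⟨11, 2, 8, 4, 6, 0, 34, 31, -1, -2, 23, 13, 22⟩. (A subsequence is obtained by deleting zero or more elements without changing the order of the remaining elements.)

5

Let dp[i] be the longest increasing subsequence ending at position i. Then dp = [1, 1, 2, 2, 3, 1, 4, 4, 1, 1, 4, 4, 5].
The maximum is 5; one witness is 2, 4, 6, 13, 22 at positions 2,4,5,12,13.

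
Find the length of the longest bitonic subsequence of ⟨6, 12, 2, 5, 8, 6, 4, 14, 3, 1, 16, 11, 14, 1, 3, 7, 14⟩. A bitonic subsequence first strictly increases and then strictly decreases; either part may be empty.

Let inc[i] be the LIS ending at i and dec[i] the longest strictly decreasing subsequence starting at i. inc = [1, 2, 1, 2, 3, 3, 2, 4, 2, 1, 5, 4, 5, 1, 2, 4, 5], dec = [5, 6, 2, 4, 5, 4, 3, 3, 2, 1, 3, 2, 2, 1, 1, 1, 1].
max_i inc[i]+dec[i]−1 = 7, with one witness 6, 12, 8, 6, 4, 3, 1.

7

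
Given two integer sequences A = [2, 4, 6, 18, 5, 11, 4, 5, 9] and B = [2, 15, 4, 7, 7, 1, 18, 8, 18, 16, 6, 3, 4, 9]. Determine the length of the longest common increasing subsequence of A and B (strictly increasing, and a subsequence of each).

4

For each value that appears in both, track the longest common increasing run ending there.
The best achievable length is 4; one witness is 2, 4, 6, 9 (A-positions 1,2,3,9, B-positions 1,3,11,14).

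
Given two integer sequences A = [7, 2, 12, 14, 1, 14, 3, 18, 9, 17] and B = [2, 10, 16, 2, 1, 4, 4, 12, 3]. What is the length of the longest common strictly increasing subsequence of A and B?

2

A longest common strictly increasing subsequence is 2, 12 (length 2); it appears in order in both A and B, and no longer such subsequence exists.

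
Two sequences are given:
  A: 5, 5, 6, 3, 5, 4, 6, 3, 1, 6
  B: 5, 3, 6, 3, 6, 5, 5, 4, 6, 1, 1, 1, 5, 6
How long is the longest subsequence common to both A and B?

8

Backtracking the LCS table gives one alignment: 5 (A1,B1) → 6 (A3,B3) → 3 (A4,B4) → 5 (A5,B7) → 4 (A6,B8) → 6 (A7,B9) → 1 (A9,B12) → 6 (A10,B14).
So the longest common subsequence has length 8.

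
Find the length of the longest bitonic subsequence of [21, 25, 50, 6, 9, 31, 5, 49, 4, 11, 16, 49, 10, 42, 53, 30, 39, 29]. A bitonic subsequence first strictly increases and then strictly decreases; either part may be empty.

8

Let inc[i] be the LIS ending at i and dec[i] the longest strictly decreasing subsequence starting at i. inc = [1, 2, 3, 1, 2, 3, 1, 4, 1, 3, 4, 5, 3, 5, 6, 5, 6, 5], dec = [4, 4, 5, 3, 3, 3, 2, 4, 1, 2, 2, 4, 1, 3, 3, 2, 2, 1].
max_i inc[i]+dec[i]−1 = 8, with one witness 6, 9, 11, 16, 49, 42, 39, 29.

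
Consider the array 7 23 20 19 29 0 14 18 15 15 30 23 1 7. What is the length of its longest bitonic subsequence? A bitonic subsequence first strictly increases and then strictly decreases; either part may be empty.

One longest bitonic subsequence is 7, 23, 20, 19, 18, 15, 7 (positions 1,2,3,4,8,10,14): it rises to 23 then falls. Length 7 is optimal.

7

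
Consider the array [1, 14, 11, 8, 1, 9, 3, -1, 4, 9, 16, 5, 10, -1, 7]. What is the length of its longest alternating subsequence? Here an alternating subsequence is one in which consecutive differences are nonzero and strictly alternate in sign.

10

A longest alternating subsequence is 1, 14, 8, 9, 3, 9, 5, 10, -1, 7 (positions 1,2,4,6,7,10,12,13,14,15); its 9 consecutive differences strictly alternate in sign, and length 10 is optimal.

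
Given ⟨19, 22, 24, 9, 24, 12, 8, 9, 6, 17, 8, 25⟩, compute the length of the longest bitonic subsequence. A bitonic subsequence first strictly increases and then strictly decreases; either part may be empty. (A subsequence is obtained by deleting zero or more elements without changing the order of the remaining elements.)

One longest bitonic subsequence is 19, 22, 24, 12, 9, 8 (positions 1,2,3,6,8,11): it rises to 24 then falls. Length 6 is optimal.

6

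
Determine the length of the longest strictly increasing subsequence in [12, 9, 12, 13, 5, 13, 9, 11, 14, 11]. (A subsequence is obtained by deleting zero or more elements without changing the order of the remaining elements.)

4

Let dp[i] be the longest increasing subsequence ending at position i. Then dp = [1, 1, 2, 3, 1, 3, 2, 3, 4, 3].
The maximum is 4; one witness is 9, 12, 13, 14 at positions 2,3,4,9.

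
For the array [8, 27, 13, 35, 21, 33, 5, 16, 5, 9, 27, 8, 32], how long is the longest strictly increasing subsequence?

Let dp[i] be the longest increasing subsequence ending at position i. Then dp = [1, 2, 2, 3, 3, 4, 1, 3, 1, 2, 4, 2, 5].
The maximum is 5; one witness is 8, 13, 21, 27, 32 at positions 1,3,5,11,13.

5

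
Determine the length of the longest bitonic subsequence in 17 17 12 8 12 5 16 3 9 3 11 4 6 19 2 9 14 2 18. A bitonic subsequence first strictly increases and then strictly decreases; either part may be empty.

6

Let inc[i] be the LIS ending at i and dec[i] the longest strictly decreasing subsequence starting at i. inc = [1, 1, 1, 1, 2, 1, 3, 1, 2, 1, 3, 2, 3, 4, 1, 4, 5, 1, 6], dec = [6, 6, 5, 4, 4, 3, 4, 2, 3, 2, 3, 2, 2, 3, 1, 2, 2, 1, 1].
max_i inc[i]+dec[i]−1 = 6, with one witness 17, 12, 8, 5, 4, 2.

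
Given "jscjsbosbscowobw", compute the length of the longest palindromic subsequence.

7

One longest palindromic subsequence is bosbsob (positions 6,7,8,9,10,14,15); it reads the same forward and backward, and the interval DP gives dp[1][16] = 7.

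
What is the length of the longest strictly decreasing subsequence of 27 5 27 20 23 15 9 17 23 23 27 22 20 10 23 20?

5

Let dp[i] be the longest decreasing subsequence ending at position i. Then dp = [1, 2, 1, 2, 2, 3, 4, 3, 2, 2, 1, 3, 4, 5, 2, 4].
The maximum is 5; one witness is 27, 23, 22, 20, 10 at positions 1,5,12,13,14.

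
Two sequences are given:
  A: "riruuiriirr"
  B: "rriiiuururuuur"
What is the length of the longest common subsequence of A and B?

A longest common subsequence is riuurrr (length 7); the LCS DP confirms no longer common subsequence exists.

7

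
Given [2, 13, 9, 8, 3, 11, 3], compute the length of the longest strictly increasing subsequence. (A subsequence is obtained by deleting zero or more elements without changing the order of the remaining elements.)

3

Scanning left to right, the best length ending at each element is: 2→1, 13→2, 9→2, 8→2, 3→2, 11→3, 3→2.
So the longest increasing subsequence has length 3, e.g. 2, 9, 11.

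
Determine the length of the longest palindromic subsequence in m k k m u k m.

Using dp[i][j] = 2 + dp[i+1][j−1] if the ends match, else max(dp[i+1][j], dp[i][j−1]):
dp[1][7] = 5. A witness is mkukm at positions 1,2,5,6,7.

5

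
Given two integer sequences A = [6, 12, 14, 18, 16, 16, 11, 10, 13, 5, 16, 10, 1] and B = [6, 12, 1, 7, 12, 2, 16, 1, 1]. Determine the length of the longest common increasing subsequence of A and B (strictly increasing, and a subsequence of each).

3

A longest common strictly increasing subsequence is 6, 12, 16 (length 3); it appears in order in both A and B, and no longer such subsequence exists.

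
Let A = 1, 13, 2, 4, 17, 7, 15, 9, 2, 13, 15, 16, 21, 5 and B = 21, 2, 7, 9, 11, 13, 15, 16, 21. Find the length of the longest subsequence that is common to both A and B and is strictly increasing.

A longest common strictly increasing subsequence is 2, 7, 9, 13, 15, 16, 21 (length 7); it appears in order in both A and B, and no longer such subsequence exists.

7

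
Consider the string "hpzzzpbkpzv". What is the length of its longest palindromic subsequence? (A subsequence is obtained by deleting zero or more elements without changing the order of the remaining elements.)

5

One longest palindromic subsequence is zpkpz (positions 5,6,8,9,10); it reads the same forward and backward, and the interval DP gives dp[1][11] = 5.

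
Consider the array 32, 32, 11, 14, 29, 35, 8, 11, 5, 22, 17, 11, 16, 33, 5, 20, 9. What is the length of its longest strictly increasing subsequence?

Let dp[i] be the longest increasing subsequence ending at position i. Then dp = [1, 1, 1, 2, 3, 4, 1, 2, 1, 3, 3, 2, 3, 4, 1, 4, 2].
The maximum is 4; one witness is 11, 14, 29, 35 at positions 3,4,5,6.

4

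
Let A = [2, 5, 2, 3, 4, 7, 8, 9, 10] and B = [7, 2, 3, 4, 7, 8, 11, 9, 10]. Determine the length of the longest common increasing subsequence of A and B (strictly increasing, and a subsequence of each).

7

A longest common strictly increasing subsequence is 2, 3, 4, 7, 8, 9, 10 (length 7); it appears in order in both A and B, and no longer such subsequence exists.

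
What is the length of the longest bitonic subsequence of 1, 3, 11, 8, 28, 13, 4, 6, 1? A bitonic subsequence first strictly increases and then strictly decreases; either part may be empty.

One longest bitonic subsequence is 1, 3, 11, 28, 13, 6, 1 (positions 1,2,3,5,6,8,9): it rises to 28 then falls. Length 7 is optimal.

7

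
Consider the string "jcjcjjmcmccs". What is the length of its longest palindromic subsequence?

7

One longest palindromic subsequence is ccmcmcc (positions 2,4,7,8,9,10,11); it reads the same forward and backward, and the interval DP gives dp[1][12] = 7.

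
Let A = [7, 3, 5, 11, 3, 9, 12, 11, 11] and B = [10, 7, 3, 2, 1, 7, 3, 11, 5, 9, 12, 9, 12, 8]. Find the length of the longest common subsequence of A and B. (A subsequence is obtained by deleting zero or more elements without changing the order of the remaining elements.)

Backtracking the LCS table gives one alignment: 7 (A1,B6) → 3 (A2,B7) → 5 (A3,B9) → 9 (A6,B12) → 12 (A7,B13).
So the longest common subsequence has length 5.

5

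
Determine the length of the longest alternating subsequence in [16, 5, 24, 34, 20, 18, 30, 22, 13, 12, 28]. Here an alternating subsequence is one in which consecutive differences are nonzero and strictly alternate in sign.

A longest alternating subsequence is 16, 5, 24, 20, 30, 22, 28 (positions 1,2,3,5,7,8,11); its 6 consecutive differences strictly alternate in sign, and length 7 is optimal.

7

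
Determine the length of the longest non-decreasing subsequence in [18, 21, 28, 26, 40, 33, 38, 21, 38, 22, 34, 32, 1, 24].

6

One longest non-decreasing subsequence is 18, 21, 28, 33, 38, 38 (positions 1,2,3,6,7,9), of length 6; no longer one exists.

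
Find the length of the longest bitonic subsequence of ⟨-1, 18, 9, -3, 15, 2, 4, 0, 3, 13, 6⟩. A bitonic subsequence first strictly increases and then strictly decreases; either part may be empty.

5

Let inc[i] be the LIS ending at i and dec[i] the longest strictly decreasing subsequence starting at i. inc = [1, 2, 2, 1, 3, 2, 3, 2, 3, 4, 4], dec = [2, 4, 3, 1, 3, 2, 2, 1, 1, 2, 1].
max_i inc[i]+dec[i]−1 = 5, with one witness -1, 18, 15, 13, 6.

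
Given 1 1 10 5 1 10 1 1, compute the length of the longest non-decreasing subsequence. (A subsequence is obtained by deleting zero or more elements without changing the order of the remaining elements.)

Let dp[i] be the longest non-decreasing subsequence ending at position i. Then dp = [1, 2, 3, 3, 3, 4, 4, 5].
The maximum is 5; one witness is 1, 1, 1, 1, 1 at positions 1,2,5,7,8.

5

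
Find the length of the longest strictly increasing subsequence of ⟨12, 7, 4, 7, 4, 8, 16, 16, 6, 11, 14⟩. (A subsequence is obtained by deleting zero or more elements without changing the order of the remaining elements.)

Scanning left to right, the best length ending at each element is: 12→1, 7→1, 4→1, 7→2, 4→1, 8→3, 16→4, 16→4, 6→2, 11→4, 14→5.
So the longest increasing subsequence has length 5, e.g. 4, 7, 8, 11, 14.

5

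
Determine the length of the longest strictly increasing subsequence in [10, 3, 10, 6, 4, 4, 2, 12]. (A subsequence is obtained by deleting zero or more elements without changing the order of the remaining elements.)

One longest increasing subsequence is 3, 10, 12 (positions 2,3,8), of length 3; no longer one exists.

3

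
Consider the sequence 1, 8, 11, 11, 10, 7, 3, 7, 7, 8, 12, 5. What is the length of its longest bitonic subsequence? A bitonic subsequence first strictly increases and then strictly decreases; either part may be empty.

Let inc[i] be the LIS ending at i and dec[i] the longest strictly decreasing subsequence starting at i. inc = [1, 2, 3, 3, 3, 2, 2, 3, 3, 4, 5, 3], dec = [1, 3, 4, 4, 3, 2, 1, 2, 2, 2, 2, 1].
max_i inc[i]+dec[i]−1 = 6, with one witness 1, 8, 11, 10, 8, 5.

6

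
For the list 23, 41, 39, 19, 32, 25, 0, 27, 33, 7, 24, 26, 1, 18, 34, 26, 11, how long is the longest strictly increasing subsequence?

5

One longest increasing subsequence is 23, 25, 27, 33, 34 (positions 1,6,8,9,15), of length 5; no longer one exists.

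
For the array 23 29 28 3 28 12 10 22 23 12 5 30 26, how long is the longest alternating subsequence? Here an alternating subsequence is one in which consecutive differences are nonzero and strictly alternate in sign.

Track the best alternating length ending on an up-step vs a down-step at each position: up/down = 1/1, 2/1, 2/3, 1/3, 4/3, 4/5, 4/5, 6/5, 6/5, 6/7, 4/7, 8/1, 8/9.
The maximum over both is 9; one such subsequence is 23, 29, 3, 28, 12, 22, 12, 30, 26.

9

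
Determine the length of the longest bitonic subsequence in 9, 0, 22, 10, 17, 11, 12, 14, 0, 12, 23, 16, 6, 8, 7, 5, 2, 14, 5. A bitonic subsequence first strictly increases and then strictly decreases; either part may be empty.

Let inc[i] be the LIS ending at i and dec[i] the longest strictly decreasing subsequence starting at i. inc = [1, 1, 2, 2, 3, 3, 4, 5, 1, 4, 6, 6, 2, 3, 3, 2, 2, 5, 3], dec = [5, 1, 8, 5, 7, 5, 5, 6, 1, 5, 6, 5, 3, 4, 3, 2, 1, 2, 1].
max_i inc[i]+dec[i]−1 = 11, with one witness 9, 10, 11, 12, 14, 23, 16, 8, 7, 5, 2.

11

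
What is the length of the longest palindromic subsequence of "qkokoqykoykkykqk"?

Using dp[i][j] = 2 + dp[i+1][j−1] if the ends match, else max(dp[i+1][j], dp[i][j−1]):
dp[1][16] = 10. A witness is kqkykkykqk at positions 2,6,8,10,11,12,13,14,15,16.

10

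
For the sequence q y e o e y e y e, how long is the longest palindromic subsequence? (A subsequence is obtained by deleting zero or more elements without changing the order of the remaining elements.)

One longest palindromic subsequence is eyeye (positions 3,6,7,8,9); it reads the same forward and backward, and the interval DP gives dp[1][9] = 5.

5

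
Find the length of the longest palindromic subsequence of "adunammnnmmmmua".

One longest palindromic subsequence is aummmmmmua (positions 1,3,6,7,10,11,12,13,14,15); it reads the same forward and backward, and the interval DP gives dp[1][15] = 10.

10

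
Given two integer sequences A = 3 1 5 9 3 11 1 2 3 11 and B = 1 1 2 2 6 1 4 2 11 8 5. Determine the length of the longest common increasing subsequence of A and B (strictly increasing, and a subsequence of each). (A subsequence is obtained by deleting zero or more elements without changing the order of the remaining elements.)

3

A longest common strictly increasing subsequence is 1, 2, 11 (length 3); it appears in order in both A and B, and no longer such subsequence exists.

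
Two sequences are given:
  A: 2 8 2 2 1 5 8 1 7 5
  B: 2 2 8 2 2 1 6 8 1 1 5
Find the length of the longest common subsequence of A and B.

8

Backtracking the LCS table gives one alignment: 2 (A1,B2) → 8 (A2,B3) → 2 (A3,B4) → 2 (A4,B5) → 1 (A5,B6) → 8 (A7,B8) → 1 (A8,B10) → 5 (A10,B11).
So the longest common subsequence has length 8.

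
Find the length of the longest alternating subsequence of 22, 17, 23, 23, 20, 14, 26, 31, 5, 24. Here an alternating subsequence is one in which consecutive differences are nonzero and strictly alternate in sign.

7

A longest alternating subsequence is 22, 17, 23, 20, 26, 5, 24 (positions 1,2,3,5,7,9,10); its 6 consecutive differences strictly alternate in sign, and length 7 is optimal.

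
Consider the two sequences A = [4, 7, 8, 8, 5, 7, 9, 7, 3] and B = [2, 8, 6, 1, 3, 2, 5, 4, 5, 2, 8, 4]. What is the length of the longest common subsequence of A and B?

A longest common subsequence is 4, 8 (length 2); the LCS DP confirms no longer common subsequence exists.

2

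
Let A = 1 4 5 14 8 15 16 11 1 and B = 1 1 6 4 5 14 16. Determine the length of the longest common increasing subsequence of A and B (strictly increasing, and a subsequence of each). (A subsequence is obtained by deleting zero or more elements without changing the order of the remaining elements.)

5

For each value that appears in both, track the longest common increasing run ending there.
The best achievable length is 5; one witness is 1, 4, 5, 14, 16 (A-positions 1,2,3,4,7, B-positions 1,4,5,6,7).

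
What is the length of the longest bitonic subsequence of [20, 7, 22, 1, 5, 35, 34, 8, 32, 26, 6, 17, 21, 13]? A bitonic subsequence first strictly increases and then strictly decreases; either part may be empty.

One longest bitonic subsequence is 20, 22, 35, 34, 32, 26, 21, 13 (positions 1,3,6,7,9,10,13,14): it rises to 35 then falls. Length 8 is optimal.

8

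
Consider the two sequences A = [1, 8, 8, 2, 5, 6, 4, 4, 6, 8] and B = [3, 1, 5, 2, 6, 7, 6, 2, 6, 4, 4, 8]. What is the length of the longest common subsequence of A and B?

6

Backtracking the LCS table gives one alignment: 1 (A1,B2) → 2 (A4,B8) → 6 (A6,B9) → 4 (A7,B10) → 4 (A8,B11) → 8 (A10,B12).
So the longest common subsequence has length 6.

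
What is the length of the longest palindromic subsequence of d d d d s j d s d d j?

Using dp[i][j] = 2 + dp[i+1][j−1] if the ends match, else max(dp[i+1][j], dp[i][j−1]):
dp[1][11] = 7. A witness is ddsdsdd at positions 3,4,5,7,8,9,10.

7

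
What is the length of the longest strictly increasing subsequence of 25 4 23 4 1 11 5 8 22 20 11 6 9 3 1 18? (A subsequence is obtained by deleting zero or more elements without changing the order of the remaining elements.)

5

Scanning left to right, the best length ending at each element is: 25→1, 4→1, 23→2, 4→1, 1→1, 11→2, 5→2, 8→3, 22→4, 20→4, 11→4, 6→3, 9→4, 3→2, 1→1, 18→5.
So the longest increasing subsequence has length 5, e.g. 4, 5, 8, 11, 18.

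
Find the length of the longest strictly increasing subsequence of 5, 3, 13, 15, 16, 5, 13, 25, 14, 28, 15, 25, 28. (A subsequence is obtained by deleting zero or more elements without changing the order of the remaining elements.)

7

One longest increasing subsequence is 3, 5, 13, 14, 15, 25, 28 (positions 2,6,7,9,11,12,13), of length 7; no longer one exists.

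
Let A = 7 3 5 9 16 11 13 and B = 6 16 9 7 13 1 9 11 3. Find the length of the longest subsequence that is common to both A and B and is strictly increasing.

3

A longest common strictly increasing subsequence is 7, 9, 11 (length 3); it appears in order in both A and B, and no longer such subsequence exists.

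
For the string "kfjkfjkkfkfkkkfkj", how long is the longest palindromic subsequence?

13

Using dp[i][j] = 2 + dp[i+1][j−1] if the ends match, else max(dp[i+1][j], dp[i][j−1]):
dp[1][17] = 13. A witness is jkfkkkfkkkfkj at positions 3,4,5,7,8,10,11,12,13,14,15,16,17.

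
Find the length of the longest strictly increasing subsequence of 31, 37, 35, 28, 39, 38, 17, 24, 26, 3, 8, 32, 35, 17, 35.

5

One longest increasing subsequence is 17, 24, 26, 32, 35 (positions 7,8,9,12,13), of length 5; no longer one exists.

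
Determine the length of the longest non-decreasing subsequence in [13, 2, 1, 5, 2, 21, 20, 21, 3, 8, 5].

Scanning left to right, the best length ending at each element is: 13→1, 2→1, 1→1, 5→2, 2→2, 21→3, 20→3, 21→4, 3→3, 8→4, 5→4.
So the longest non-decreasing subsequence has length 4, e.g. 2, 5, 21, 21.

4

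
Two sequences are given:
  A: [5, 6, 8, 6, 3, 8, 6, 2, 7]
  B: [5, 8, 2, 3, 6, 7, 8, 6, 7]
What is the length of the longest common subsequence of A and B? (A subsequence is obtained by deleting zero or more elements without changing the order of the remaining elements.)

6

Backtracking the LCS table gives one alignment: 5 (A1,B1) → 8 (A3,B2) → 6 (A4,B5) → 8 (A6,B7) → 6 (A7,B8) → 7 (A9,B9).
So the longest common subsequence has length 6.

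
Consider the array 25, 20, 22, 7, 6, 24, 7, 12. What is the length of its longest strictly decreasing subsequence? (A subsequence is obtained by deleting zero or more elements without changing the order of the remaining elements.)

4

Scanning left to right, the best length ending at each element is: 25→1, 20→2, 22→2, 7→3, 6→4, 24→2, 7→3, 12→3.
So the longest decreasing subsequence has length 4, e.g. 25, 20, 7, 6.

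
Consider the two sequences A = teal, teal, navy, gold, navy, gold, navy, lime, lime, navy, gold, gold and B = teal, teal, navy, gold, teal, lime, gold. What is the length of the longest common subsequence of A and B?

6

Backtracking the LCS table gives one alignment: teal (A1,B1) → teal (A2,B2) → navy (A3,B3) → gold (A4,B4) → lime (A9,B6) → gold (A12,B7).
So the longest common subsequence has length 6.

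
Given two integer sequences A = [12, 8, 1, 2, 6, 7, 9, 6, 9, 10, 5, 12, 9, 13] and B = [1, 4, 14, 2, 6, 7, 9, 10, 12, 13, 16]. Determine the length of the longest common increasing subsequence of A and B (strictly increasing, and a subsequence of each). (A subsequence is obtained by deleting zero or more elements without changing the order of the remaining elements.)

For each value that appears in both, track the longest common increasing run ending there.
The best achievable length is 8; one witness is 1, 2, 6, 7, 9, 10, 12, 13 (A-positions 3,4,5,6,7,10,12,14, B-positions 1,4,5,6,7,8,9,10).

8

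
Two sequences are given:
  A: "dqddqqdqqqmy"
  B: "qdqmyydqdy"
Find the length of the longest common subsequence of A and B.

A longest common subsequence is dqdqdy (length 6); the LCS DP confirms no longer common subsequence exists.

6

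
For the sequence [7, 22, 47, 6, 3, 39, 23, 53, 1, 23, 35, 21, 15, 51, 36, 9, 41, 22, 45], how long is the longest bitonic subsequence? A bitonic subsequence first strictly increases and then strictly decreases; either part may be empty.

Let inc[i] be the LIS ending at i and dec[i] the longest strictly decreasing subsequence starting at i. inc = [1, 2, 3, 1, 1, 3, 3, 4, 1, 3, 4, 2, 2, 5, 5, 2, 6, 3, 7], dec = [4, 4, 6, 3, 2, 5, 4, 5, 1, 4, 4, 3, 2, 3, 2, 1, 2, 1, 1].
max_i inc[i]+dec[i]−1 = 8, with one witness 7, 22, 47, 39, 35, 21, 15, 9.

8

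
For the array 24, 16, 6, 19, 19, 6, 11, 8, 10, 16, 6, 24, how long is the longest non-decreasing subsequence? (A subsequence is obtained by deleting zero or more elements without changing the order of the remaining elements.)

6

One longest non-decreasing subsequence is 6, 6, 8, 10, 16, 24 (positions 3,6,8,9,10,12), of length 6; no longer one exists.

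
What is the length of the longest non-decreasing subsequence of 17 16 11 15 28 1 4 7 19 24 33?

Scanning left to right, the best length ending at each element is: 17→1, 16→1, 11→1, 15→2, 28→3, 1→1, 4→2, 7→3, 19→4, 24→5, 33→6.
So the longest non-decreasing subsequence has length 6, e.g. 1, 4, 7, 19, 24, 33.

6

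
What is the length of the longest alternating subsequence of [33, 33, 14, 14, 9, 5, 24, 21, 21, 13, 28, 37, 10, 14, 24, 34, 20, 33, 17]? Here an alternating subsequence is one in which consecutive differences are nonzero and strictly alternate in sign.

A longest alternating subsequence is 33, 14, 24, 21, 28, 10, 24, 20, 33, 17 (positions 1,3,7,8,11,13,15,17,18,19); its 9 consecutive differences strictly alternate in sign, and length 10 is optimal.

10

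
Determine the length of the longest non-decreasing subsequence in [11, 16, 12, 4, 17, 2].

3

One longest non-decreasing subsequence is 11, 16, 17 (positions 1,2,5), of length 3; no longer one exists.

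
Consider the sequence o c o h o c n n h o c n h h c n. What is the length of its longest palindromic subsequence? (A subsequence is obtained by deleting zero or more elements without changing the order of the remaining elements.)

8

One longest palindromic subsequence is chcnnchc (positions 2,4,6,7,8,11,14,15); it reads the same forward and backward, and the interval DP gives dp[1][16] = 8.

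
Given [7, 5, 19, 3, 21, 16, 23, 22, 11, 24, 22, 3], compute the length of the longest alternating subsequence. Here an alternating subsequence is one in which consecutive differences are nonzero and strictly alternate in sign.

A longest alternating subsequence is 7, 5, 19, 3, 21, 16, 23, 22, 24, 22 (positions 1,2,3,4,5,6,7,8,10,11); its 9 consecutive differences strictly alternate in sign, and length 10 is optimal.

10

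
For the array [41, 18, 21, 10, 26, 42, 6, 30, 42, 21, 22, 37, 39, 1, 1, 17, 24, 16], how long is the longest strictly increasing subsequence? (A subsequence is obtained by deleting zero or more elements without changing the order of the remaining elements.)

One longest increasing subsequence is 18, 21, 26, 30, 37, 39 (positions 2,3,5,8,12,13), of length 6; no longer one exists.

6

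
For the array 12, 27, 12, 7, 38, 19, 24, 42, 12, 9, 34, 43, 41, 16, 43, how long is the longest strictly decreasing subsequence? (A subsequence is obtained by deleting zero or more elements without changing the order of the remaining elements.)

4

Let dp[i] be the longest decreasing subsequence ending at position i. Then dp = [1, 1, 2, 3, 1, 2, 2, 1, 3, 4, 2, 1, 2, 3, 1].
The maximum is 4; one witness is 27, 19, 12, 9 at positions 2,6,9,10.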